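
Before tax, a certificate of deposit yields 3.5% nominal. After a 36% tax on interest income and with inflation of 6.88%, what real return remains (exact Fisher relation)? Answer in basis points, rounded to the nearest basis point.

-434 basis points

After-tax nominal return = 3.5% × (1 − 0.36) = 2.2400%.
1 + r = 1.02240 / 1.06880 = 0.956587
After-tax real rate = 0.956587 − 1 → -434 basis points.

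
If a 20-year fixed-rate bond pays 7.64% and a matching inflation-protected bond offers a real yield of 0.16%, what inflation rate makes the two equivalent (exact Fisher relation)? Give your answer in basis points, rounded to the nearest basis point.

747 basis points

(1 + π) = (1 + i)/(1 + r) = 1.07640 / 1.00160 = 1.074681
Break-even inflation = 1.074681 − 1 → 747 basis points.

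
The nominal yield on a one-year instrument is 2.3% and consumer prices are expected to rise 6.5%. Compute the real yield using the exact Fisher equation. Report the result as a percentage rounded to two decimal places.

1 + r = 1.02300 / 1.06500 = 0.960563
r = 0.960563 − 1 = -3.9437%, i.e. -3.94%.

-3.94%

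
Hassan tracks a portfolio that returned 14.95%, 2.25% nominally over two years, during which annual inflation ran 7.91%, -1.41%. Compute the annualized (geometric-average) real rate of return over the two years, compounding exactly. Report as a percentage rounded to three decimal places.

Compound the nominal returns: 1.1495 × 1.0225 = 1.17536375.
Compound inflation: 1.0791 × 0.9859 = 1.06388469.
Deflate: 1.17536375 / 1.06388469 = 1.10478491.
Annualized real rate = 1.10478491^(1/2) − 1 = 5.1087% → 5.109%.

5.109%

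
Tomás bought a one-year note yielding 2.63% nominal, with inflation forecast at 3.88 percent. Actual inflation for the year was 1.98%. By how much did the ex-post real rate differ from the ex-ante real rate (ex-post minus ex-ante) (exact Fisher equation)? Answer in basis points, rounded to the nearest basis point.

184 basis points

Ex-ante: (1 + 0.0263)/(1 + 0.0388) − 1 = -1.2033%
Ex-post: (1 + 0.0263)/(1 + 0.0198) − 1 = 0.6374%
Difference (ex-post − ex-ante) = 1.8407% → 184 basis points.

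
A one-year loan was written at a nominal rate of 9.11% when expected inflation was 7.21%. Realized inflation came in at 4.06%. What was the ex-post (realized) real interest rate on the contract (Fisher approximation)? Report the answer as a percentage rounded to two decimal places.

5.05%

Ex-post: 9.11% − 4.06% = 5.050%
So the realized real rate is 5.05%.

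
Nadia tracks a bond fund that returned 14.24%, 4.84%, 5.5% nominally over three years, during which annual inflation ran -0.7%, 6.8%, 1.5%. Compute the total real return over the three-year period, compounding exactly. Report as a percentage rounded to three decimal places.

17.385%

Compound the nominal returns: 1.1424 × 1.0484 × 1.0550 = 1.263565.
Compound inflation: 0.9930 × 1.0680 × 1.0150 = 1.076432.
Deflate: 1.263565 / 1.076432 = 1.173846.
Total real return = 1.173846 − 1 → 17.385%.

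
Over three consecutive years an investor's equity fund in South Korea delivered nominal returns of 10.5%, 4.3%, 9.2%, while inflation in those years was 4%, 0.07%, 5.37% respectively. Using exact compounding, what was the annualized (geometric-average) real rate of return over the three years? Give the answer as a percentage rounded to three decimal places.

4.698%

Compound the nominal returns: 1.1050 × 1.0430 × 1.0920 = 1.25854638.
Compound inflation: 1.0400 × 1.0007 × 1.0537 = 1.09661509.
Deflate: 1.25854638 / 1.09661509 = 1.14766465.
Annualized real rate = 1.14766465^(1/3) − 1 = 4.6980% → 4.698%.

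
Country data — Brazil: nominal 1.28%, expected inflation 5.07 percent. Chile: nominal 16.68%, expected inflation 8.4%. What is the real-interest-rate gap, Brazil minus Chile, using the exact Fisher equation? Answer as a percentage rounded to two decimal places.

Brazil: (1 + 0.0128)/(1 + 0.0507) − 1 = -3.6071%
Chile: (1 + 0.1668)/(1 + 0.0840) − 1 = 7.6384%
Differential = -3.6071% − 7.6384% = -11.2455% → -11.25%.

-11.25%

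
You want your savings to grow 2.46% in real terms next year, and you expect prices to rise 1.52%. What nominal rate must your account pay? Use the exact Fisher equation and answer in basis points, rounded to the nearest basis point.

(1 + i) = (1 + r)(1 + π) = 1.02460 × 1.01520 = 1.04017392
i = 1.04017392 − 1, so the required nominal rate is 402 basis points.

402 basis points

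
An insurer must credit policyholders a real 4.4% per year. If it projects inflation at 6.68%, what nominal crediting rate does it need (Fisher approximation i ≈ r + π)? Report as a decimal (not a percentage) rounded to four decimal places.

i ≈ r + π = 4.4% + 6.68% = 0.1108.

0.1108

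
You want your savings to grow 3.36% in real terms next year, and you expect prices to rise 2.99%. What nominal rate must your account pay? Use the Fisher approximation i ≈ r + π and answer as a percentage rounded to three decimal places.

6.350%

i ≈ r + π = 3.36% + 2.99% = 6.350%.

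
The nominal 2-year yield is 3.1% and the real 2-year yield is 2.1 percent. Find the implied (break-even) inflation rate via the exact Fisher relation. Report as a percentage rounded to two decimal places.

0.98%

(1 + π) = (1 + i)/(1 + r) = 1.03100 / 1.02100 = 1.009794
Break-even inflation = 1.009794 − 1 → 0.98%.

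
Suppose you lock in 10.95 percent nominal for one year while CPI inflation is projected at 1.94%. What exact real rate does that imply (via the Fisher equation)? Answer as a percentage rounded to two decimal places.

By the Fisher equation, 1 + r = (1 + i)/(1 + π).
1 + r = 1.10950 / 1.01940 = 1.088385
r = 1.088385 − 1 = 8.8385%, i.e. 8.84%.

8.84%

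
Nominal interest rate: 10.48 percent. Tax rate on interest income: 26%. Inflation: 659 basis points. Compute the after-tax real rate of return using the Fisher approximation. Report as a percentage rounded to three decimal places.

After-tax nominal return = 10.48% × (1 − 0.26) = 7.7552%.
r ≈ 7.7552% − 6.59% → 1.165%.

1.165%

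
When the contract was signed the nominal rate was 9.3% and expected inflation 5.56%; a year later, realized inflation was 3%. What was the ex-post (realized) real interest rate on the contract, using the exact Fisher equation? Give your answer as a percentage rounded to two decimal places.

Ex-post: (1 + 0.0930)/(1 + 0.0300) − 1 = 6.1165%
So the realized real rate is 6.12%.

6.12%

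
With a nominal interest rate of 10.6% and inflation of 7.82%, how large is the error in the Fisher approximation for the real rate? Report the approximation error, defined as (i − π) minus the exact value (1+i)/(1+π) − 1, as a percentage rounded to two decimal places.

0.20%

Approximate: r ≈ 10.600% − 7.820% = 2.7800%
Exact: (1 + 0.1060)/(1 + 0.0782) − 1 = 2.5784%
Error = 2.7800% − 2.5784% = 0.2016% → 0.20%.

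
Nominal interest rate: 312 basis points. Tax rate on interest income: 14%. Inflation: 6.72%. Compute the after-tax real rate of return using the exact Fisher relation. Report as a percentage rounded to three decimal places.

-3.783%

After-tax nominal return = 3.12% × (1 − 0.14) = 2.6832%.
1 + r = 1.026832 / 1.06720 = 0.962174
After-tax real rate = 0.962174 − 1 → -3.783%.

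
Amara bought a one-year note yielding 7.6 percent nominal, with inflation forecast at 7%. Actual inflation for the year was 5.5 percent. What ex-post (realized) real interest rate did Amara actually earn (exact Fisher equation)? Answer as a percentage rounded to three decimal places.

Ex-post: (1 + 0.0760)/(1 + 0.0550) − 1 = 1.99052%
So the realized real rate is 1.991%.

1.991%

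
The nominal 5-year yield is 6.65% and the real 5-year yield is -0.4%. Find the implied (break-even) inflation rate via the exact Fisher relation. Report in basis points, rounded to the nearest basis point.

708 basis points

(1 + π) = (1 + i)/(1 + r) = 1.06650 / 0.99600 = 1.070783
Break-even inflation = 1.070783 − 1 → 708 basis points.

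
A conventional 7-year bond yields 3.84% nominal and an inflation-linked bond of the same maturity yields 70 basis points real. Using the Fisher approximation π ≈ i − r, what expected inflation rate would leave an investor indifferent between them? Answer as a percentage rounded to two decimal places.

π ≈ i − r = 3.84% − 0.7% → 3.14%.

3.14%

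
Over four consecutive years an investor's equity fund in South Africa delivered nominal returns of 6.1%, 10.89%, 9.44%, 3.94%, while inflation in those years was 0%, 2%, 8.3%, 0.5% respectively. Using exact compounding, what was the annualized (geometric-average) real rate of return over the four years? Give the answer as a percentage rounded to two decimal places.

4.78%

Compound the nominal returns: 1.0610 × 1.1089 × 1.0944 × 1.0394 = 1.33834033.
Compound inflation: 1.0000 × 1.0200 × 1.0830 × 1.0050 = 1.11018330.
Deflate: 1.33834033 / 1.11018330 = 1.20551293.
Annualized real rate = 1.20551293^(1/4) − 1 = 4.7835% → 4.78%.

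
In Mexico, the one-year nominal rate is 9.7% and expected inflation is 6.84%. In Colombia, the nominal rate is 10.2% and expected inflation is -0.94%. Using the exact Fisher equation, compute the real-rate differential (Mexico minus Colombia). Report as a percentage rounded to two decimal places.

-8.57%

Mexico: (1 + 0.0970)/(1 + 0.0684) − 1 = 2.6769%
Colombia: (1 + 0.1020)/(1 − 0.0094) − 1 = 11.2457%
Differential = 2.6769% − 11.2457% = -8.5688% → -8.57%.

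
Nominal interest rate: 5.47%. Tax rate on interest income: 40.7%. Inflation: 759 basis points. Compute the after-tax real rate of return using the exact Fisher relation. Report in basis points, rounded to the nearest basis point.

After-tax nominal return = 5.47% × (1 − 0.407) = 3.24371%.
1 + r = 1.0324371 / 1.07590 = 0.959603
After-tax real rate = 0.959603 − 1 → -404 basis points.

-404 basis points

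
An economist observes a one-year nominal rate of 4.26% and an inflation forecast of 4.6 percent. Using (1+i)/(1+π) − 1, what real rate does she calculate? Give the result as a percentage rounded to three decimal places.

1 + r = 1.04260 / 1.04600 = 0.996750
r = 0.996750 − 1 = -0.3250%, i.e. -0.325%.

-0.325%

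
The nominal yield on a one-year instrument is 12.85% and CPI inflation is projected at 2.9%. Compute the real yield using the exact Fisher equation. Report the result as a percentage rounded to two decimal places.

9.67%

By the Fisher identity, 1 + r = (1 + i)/(1 + π).
1 + r = 1.12850 / 1.02900 = 1.096696
r = 1.096696 − 1 = 9.6696%, i.e. 9.67%.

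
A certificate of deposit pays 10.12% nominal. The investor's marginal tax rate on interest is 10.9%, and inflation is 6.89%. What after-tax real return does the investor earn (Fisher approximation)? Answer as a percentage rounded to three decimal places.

2.127%

After-tax nominal return = 10.12% × (1 − 0.109) = 9.01692%.
r ≈ 9.01692% − 6.89% → 2.127%.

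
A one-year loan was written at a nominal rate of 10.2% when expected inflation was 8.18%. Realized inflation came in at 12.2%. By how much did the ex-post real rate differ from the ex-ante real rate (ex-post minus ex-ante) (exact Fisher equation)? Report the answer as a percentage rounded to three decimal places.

-3.650%

Ex-ante: (1 + 0.1020)/(1 + 0.0818) − 1 = 1.8673%
Ex-post: (1 + 0.1020)/(1 + 0.1220) − 1 = -1.7825%
Difference (ex-post − ex-ante) = -3.6498% → -3.650%.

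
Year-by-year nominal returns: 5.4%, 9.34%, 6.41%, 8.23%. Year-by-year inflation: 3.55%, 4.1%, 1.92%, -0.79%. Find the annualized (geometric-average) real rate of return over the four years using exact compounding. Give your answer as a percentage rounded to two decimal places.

Nominal growth factor = 1.0540 × 1.0934 × 1.0641 × 1.0823 = 1.32724098
Price-level growth factor = 1.0355 × 1.0410 × 1.0192 × 0.9921 = 1.08997289
Real growth factor = 1.32724098 / 1.08997289 = 1.21768256
Annualized real rate = 1.21768256^(1/4) − 1 = 5.0470% → 5.05%.

5.05%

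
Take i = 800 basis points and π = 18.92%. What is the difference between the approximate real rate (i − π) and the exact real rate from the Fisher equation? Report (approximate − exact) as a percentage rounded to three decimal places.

Approximate: r ≈ 8.000% − 18.920% = -10.9200%
Exact: (1 + 0.0800)/(1 + 0.1892) − 1 = -9.1826%
Error = -10.9200% − (-9.1826%) = -1.7374% → -1.737%.

-1.737%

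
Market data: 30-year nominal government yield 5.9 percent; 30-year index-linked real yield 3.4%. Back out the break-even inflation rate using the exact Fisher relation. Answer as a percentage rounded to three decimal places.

2.418%

(1 + π) = (1 + i)/(1 + r) = 1.05900 / 1.03400 = 1.024178
Break-even inflation = 1.024178 − 1 → 2.418%.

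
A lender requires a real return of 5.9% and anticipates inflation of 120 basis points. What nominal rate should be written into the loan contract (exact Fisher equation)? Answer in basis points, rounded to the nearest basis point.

(1 + i) = (1 + r)(1 + π) = 1.05900 × 1.01200 = 1.071708
i = 1.071708 − 1, so the required nominal rate is 717 basis points.

717 basis points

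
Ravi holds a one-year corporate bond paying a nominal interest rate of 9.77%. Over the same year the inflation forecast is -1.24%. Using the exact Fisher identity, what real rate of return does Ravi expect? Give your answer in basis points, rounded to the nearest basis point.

1 + r = 1.09770 / 0.98760 = 1.111482
r = 1.111482 − 1 = 11.1482%, i.e. 1115 basis points.

1115 basis points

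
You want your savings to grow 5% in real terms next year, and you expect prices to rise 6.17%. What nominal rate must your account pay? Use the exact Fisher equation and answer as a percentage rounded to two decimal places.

11.48%

(1 + i) = (1 + r)(1 + π) = 1.05000 × 1.06170 = 1.114785
i = 1.114785 − 1, so the required nominal rate is 11.48%.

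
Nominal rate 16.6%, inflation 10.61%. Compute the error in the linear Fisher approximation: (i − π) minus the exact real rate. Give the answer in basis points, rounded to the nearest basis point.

Approximate: r ≈ 16.600% − 10.610% = 5.9900%
Exact: (1 + 0.1660)/(1 + 0.1061) − 1 = 5.4154%
Error = 5.9900% − 5.4154% = 0.5746% → 57 basis points.

57 basis points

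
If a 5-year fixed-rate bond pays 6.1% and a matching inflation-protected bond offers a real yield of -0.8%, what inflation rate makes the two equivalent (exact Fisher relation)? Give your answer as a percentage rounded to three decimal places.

6.956%

(1 + π) = (1 + i)/(1 + r) = 1.06100 / 0.99200 = 1.069556
Break-even inflation = 1.069556 − 1 → 6.956%.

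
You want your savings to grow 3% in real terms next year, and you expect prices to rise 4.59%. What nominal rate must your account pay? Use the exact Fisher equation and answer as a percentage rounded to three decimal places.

7.728%

(1 + i) = (1 + r)(1 + π) = 1.03000 × 1.04590 = 1.077277
i = 1.077277 − 1, so the required nominal rate is 7.728%.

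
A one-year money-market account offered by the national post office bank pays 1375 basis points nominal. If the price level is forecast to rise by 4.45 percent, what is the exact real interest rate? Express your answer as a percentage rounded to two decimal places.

By the Fisher relation, 1 + r = (1 + i)/(1 + π).
1 + r = 1.13750 / 1.04450 = 1.089038
r = 1.089038 − 1 = 8.9038%, i.e. 8.90%.

8.90%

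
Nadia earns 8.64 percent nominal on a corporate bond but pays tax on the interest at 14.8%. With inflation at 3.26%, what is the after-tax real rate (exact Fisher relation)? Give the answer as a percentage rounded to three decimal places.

3.972%

After-tax nominal return = 8.64% × (1 − 0.148) = 7.36128%.
1 + r = 1.0736128 / 1.03260 = 1.039718
After-tax real rate = 1.039718 − 1 → 3.972%.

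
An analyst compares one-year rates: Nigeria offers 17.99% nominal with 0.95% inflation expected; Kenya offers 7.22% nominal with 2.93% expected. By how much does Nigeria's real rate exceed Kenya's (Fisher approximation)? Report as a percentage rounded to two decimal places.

12.75%

Nigeria: 17.99% − 0.95% = 17.040%
Kenya: 7.22% − 2.93% = 4.290%
Differential = 12.750% → 12.75%.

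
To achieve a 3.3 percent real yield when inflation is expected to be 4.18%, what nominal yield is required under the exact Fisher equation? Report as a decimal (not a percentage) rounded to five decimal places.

(1 + i) = (1 + r)(1 + π) = 1.03300 × 1.04180 = 1.0761794
i = 1.0761794 − 1, so the required nominal rate is 0.07618.

0.07618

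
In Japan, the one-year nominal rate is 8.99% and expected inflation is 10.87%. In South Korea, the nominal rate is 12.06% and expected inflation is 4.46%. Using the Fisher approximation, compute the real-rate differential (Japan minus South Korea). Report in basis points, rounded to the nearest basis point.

Japan: 8.99% − 10.87% = -1.880%
South Korea: 12.06% − 4.46% = 7.600%
Differential = -9.480% → -948 basis points.

-948 basis points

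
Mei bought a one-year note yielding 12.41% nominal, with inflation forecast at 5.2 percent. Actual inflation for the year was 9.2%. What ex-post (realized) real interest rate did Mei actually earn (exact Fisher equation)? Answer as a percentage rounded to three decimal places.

2.940%

Ex-post: (1 + 0.1241)/(1 + 0.0920) − 1 = 2.9396%
So the realized real rate is 2.940%.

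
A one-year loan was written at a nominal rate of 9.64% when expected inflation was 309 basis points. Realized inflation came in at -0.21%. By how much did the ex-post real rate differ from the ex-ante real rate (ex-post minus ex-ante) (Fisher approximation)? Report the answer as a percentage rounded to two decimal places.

Ex-ante: 9.64% − 3.09% = 6.550%
Ex-post: 9.64% − (-0.21%) = 9.850%
Difference (ex-post − ex-ante) = 3.3000% → 3.30%.

3.30%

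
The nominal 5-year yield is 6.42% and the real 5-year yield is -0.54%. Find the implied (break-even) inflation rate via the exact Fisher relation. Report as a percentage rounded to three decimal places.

6.998%

(1 + π) = (1 + i)/(1 + r) = 1.06420 / 0.99460 = 1.069978
Break-even inflation = 1.069978 − 1 → 6.998%.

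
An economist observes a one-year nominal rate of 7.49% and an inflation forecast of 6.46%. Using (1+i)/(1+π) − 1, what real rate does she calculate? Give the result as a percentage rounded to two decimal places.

1 + r = 1.07490 / 1.06460 = 1.009675
r = 1.009675 − 1 = 0.9675%, i.e. 0.97%.

0.97%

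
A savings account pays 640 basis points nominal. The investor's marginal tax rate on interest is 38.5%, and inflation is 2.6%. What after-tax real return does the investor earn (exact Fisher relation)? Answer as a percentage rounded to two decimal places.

After-tax nominal return = 6.4% × (1 − 0.385) = 3.9360%.
1 + r = 1.03936 / 1.02600 = 1.013021
After-tax real rate = 1.013021 − 1 → 1.30%.

1.30%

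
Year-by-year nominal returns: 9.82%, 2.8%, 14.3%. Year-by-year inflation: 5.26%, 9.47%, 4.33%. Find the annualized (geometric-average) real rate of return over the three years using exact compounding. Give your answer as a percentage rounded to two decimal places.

2.39%

Compound the nominal returns: 1.0982 × 1.0280 × 1.1430 = 1.29038939.
Compound inflation: 1.0526 × 1.0947 × 1.0433 = 1.20217500.
Deflate: 1.29038939 / 1.20217500 = 1.07337900.
Annualized real rate = 1.07337900^(1/3) − 1 = 2.3885% → 2.39%.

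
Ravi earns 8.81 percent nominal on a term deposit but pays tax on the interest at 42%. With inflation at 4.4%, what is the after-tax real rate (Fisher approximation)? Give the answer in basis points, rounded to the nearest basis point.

71 basis points

After-tax nominal return = 8.81% × (1 − 0.42) = 5.1098%.
r ≈ 5.1098% − 4.4% → 71 basis points.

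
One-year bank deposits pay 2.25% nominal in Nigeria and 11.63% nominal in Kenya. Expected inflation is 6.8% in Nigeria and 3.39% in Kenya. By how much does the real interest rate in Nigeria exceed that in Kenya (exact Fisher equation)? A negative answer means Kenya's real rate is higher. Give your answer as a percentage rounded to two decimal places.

Nigeria: (1 + 0.0225)/(1 + 0.0680) − 1 = -4.2603%
Kenya: (1 + 0.1163)/(1 + 0.0339) − 1 = 7.9698%
Differential = -4.2603% − 7.9698% = -12.2301% → -12.23%.

-12.23%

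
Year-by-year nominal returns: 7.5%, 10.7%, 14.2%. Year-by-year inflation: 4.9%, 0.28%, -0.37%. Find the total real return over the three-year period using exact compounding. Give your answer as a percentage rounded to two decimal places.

29.67%

Compound the nominal returns: 1.0750 × 1.1070 × 1.1420 = 1.359009.
Compound inflation: 1.0490 × 1.0028 × 0.9963 = 1.048045.
Deflate: 1.359009 / 1.048045 = 1.296708.
Total real return = 1.296708 − 1 → 29.67%.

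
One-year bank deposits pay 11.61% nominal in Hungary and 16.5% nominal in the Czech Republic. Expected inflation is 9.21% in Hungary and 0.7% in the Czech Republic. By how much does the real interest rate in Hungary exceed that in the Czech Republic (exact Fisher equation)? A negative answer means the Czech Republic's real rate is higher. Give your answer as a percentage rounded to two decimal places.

Hungary: (1 + 0.1161)/(1 + 0.0921) − 1 = 2.1976%
The Czech Republic: (1 + 0.1650)/(1 + 0.0070) − 1 = 15.6902%
Differential = 2.1976% − 15.6902% = -13.4926% → -13.49%.

-13.49%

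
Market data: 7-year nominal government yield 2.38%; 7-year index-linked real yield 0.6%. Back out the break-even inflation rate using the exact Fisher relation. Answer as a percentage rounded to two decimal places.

(1 + π) = (1 + i)/(1 + r) = 1.02380 / 1.00600 = 1.017694
Break-even inflation = 1.017694 − 1 → 1.77%.

1.77%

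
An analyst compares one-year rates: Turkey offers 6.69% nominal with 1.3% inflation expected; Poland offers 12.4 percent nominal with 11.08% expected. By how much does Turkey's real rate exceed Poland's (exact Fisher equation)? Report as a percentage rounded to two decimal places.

4.13%

Turkey: (1 + 0.0669)/(1 + 0.0130) − 1 = 5.3208%
Poland: (1 + 0.1240)/(1 + 0.1108) − 1 = 1.1883%
Differential = 5.3208% − 1.1883% = 4.1325% → 4.13%.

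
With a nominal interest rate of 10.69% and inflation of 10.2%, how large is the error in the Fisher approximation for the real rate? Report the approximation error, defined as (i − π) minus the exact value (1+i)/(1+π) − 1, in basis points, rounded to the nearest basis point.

5 basis points

Approximate: r ≈ 10.690% − 10.200% = 0.4900%
Exact: (1 + 0.1069)/(1 + 0.1020) − 1 = 0.4446%
Error = 0.4900% − 0.4446% = 0.0454% → 5 basis points.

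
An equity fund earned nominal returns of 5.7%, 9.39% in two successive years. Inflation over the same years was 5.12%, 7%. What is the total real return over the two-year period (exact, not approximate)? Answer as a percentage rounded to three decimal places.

Nominal growth factor = 1.0570 × 1.0939 = 1.156252
Price-level growth factor = 1.0512 × 1.0700 = 1.124784
Real growth factor = 1.156252 / 1.124784 = 1.027977
Total real return = 1.027977 − 1 → 2.798%.

2.798%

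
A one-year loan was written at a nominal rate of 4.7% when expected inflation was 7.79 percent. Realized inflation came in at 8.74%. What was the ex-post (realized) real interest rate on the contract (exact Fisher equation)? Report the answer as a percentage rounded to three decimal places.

Ex-post: (1 + 0.0470)/(1 + 0.0874) − 1 = -3.7153%
So the realized real rate is -3.715%.

-3.715%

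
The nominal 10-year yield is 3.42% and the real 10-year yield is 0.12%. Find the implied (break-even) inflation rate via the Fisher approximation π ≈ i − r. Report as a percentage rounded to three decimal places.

π ≈ i − r = 3.42% − 0.12% → 3.300%.

3.300%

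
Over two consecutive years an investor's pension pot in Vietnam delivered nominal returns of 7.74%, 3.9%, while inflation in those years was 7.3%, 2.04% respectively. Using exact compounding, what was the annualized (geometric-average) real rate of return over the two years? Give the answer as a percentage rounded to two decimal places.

1.11%

Nominal growth factor = 1.0774 × 1.0390 = 1.11941860
Price-level growth factor = 1.0730 × 1.0204 = 1.09488920
Real growth factor = 1.11941860 / 1.09488920 = 1.02240355
Annualized real rate = 1.02240355^(1/2) − 1 = 1.1140% → 1.11%.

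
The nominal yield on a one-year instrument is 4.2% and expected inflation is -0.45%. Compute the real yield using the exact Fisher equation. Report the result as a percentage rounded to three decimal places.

4.671%

By the Fisher equation, 1 + r = (1 + i)/(1 + π).
1 + r = 1.04200 / 0.99550 = 1.046710
r = 1.046710 − 1 = 4.6710%, i.e. 4.671%.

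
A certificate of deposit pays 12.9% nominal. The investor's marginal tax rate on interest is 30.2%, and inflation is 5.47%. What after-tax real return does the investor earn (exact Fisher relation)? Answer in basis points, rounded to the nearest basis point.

335 basis points

After-tax nominal return = 12.9% × (1 − 0.302) = 9.0042%.
1 + r = 1.090042 / 1.05470 = 1.033509
After-tax real rate = 1.033509 − 1 → 335 basis points.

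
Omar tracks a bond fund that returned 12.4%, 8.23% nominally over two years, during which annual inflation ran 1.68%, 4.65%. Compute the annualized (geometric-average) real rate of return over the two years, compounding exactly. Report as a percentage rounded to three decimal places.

6.923%

Compound the nominal returns: 1.1240 × 1.0823 = 1.21650520.
Compound inflation: 1.0168 × 1.0465 = 1.06408120.
Deflate: 1.21650520 / 1.06408120 = 1.14324471.
Annualized real rate = 1.14324471^(1/2) − 1 = 6.9226% → 6.923%.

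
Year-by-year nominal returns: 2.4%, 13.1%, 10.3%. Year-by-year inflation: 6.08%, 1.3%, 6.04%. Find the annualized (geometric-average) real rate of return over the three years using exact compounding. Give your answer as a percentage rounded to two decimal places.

Compound the nominal returns: 1.0240 × 1.1310 × 1.1030 = 1.27743283.
Compound inflation: 1.0608 × 1.0130 × 1.0604 = 1.13949566.
Deflate: 1.27743283 / 1.13949566 = 1.12105107.
Annualized real rate = 1.12105107^(1/3) − 1 = 3.8824% → 3.88%.

3.88%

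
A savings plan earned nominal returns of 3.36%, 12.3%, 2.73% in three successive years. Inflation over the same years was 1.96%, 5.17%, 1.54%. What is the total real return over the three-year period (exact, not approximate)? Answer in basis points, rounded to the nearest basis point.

951 basis points

Compound the nominal returns: 1.0336 × 1.1230 × 1.0273 = 1.192421.
Compound inflation: 1.0196 × 1.0517 × 1.0154 = 1.088827.
Deflate: 1.192421 / 1.088827 = 1.095143.
Total real return = 1.095143 − 1 → 951 basis points.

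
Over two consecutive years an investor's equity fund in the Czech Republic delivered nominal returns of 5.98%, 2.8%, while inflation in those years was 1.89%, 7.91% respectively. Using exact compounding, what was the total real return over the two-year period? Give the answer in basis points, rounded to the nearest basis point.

Compound the nominal returns: 1.0598 × 1.0280 = 1.089474.
Compound inflation: 1.0189 × 1.0791 = 1.099495.
Deflate: 1.089474 / 1.099495 = 0.990886.
Total real return = 0.990886 − 1 → -91 basis points.

-91 basis points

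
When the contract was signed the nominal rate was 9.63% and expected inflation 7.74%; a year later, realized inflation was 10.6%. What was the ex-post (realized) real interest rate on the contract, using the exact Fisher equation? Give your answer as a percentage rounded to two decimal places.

Ex-post: (1 + 0.0963)/(1 + 0.1060) − 1 = -0.8770%
So the realized real rate is -0.88%.

-0.88%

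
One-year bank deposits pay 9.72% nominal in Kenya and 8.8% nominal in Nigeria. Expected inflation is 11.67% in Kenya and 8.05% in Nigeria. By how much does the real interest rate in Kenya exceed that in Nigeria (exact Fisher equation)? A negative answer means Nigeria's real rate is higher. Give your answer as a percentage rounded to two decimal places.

Kenya: (1 + 0.0972)/(1 + 0.1167) − 1 = -1.7462%
Nigeria: (1 + 0.0880)/(1 + 0.0805) − 1 = 0.6941%
Differential = -1.7462% − 0.6941% = -2.4403% → -2.44%.

-2.44%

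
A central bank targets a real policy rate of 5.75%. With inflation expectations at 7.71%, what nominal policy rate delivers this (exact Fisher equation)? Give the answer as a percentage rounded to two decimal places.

(1 + i) = (1 + r)(1 + π) = 1.05750 × 1.07710 = 1.13903325
i = 1.13903325 − 1, so the required nominal rate is 13.90%.

13.90%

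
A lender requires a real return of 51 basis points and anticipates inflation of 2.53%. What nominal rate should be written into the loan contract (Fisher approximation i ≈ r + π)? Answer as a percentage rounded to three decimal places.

3.040%

i ≈ r + π = 0.51% + 2.53% = 3.040%.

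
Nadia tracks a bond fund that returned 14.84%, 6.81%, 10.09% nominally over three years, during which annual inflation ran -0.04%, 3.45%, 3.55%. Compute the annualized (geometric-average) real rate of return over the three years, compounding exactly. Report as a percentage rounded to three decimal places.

8.039%

Compound the nominal returns: 1.1484 × 1.0681 × 1.1009 = 1.35037059.
Compound inflation: 0.9996 × 1.0345 × 1.0355 = 1.07079626.
Deflate: 1.35037059 / 1.07079626 = 1.26109012.
Annualized real rate = 1.26109012^(1/3) − 1 = 8.0394% → 8.039%.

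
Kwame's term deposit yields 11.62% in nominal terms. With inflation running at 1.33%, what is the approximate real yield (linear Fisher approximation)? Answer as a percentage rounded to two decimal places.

10.29%

r ≈ i − π = 11.62% − 1.33% = 10.29%.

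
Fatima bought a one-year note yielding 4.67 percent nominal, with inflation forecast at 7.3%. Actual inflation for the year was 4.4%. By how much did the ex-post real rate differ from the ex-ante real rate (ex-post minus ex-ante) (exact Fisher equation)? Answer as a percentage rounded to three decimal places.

Ex-ante: (1 + 0.0467)/(1 + 0.0730) − 1 = -2.4511%
Ex-post: (1 + 0.0467)/(1 + 0.0440) − 1 = 0.2586%
Difference (ex-post − ex-ante) = 2.7097% → 2.710%.

2.710%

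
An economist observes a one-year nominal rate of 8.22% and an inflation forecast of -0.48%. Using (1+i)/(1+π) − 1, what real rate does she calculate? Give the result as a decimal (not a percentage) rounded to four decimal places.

1 + r = 1.08220 / 0.99520 = 1.087420
r = 1.087420 − 1 = 8.7420%, i.e. 0.0874.

0.0874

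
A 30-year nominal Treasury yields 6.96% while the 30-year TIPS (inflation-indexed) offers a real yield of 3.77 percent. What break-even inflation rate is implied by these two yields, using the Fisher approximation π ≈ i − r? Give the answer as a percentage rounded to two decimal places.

π ≈ i − r = 6.96% − 3.77% → 3.19%.

3.19%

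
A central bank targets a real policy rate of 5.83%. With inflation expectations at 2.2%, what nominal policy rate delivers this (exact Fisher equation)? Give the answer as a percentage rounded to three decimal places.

8.158%

(1 + i) = (1 + r)(1 + π) = 1.05830 × 1.02200 = 1.0815826
i = 1.0815826 − 1, so the required nominal rate is 8.158%.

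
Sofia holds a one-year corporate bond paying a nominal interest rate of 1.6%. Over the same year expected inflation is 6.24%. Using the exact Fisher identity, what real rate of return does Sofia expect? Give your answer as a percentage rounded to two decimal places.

-4.37%

By the Fisher identity, 1 + r = (1 + i)/(1 + π).
1 + r = 1.01600 / 1.06240 = 0.956325
r = 0.956325 − 1 = -4.3675%, i.e. -4.37%.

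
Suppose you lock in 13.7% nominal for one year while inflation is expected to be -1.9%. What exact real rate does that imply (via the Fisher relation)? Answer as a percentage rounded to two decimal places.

15.90%

By the Fisher relation, 1 + r = (1 + i)/(1 + π).
1 + r = 1.13700 / 0.98100 = 1.159021
r = 1.159021 − 1 = 15.9021%, i.e. 15.90%.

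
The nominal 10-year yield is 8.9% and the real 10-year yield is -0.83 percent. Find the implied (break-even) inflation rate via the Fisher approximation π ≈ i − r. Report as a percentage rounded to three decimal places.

9.730%

π ≈ i − r = 8.9% − (-0.83%) → 9.730%.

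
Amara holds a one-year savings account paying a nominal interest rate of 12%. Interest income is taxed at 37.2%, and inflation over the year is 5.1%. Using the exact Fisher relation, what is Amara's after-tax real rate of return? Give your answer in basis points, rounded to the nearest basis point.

After-tax nominal return = 12% × (1 − 0.372) = 7.5360%.
1 + r = 1.07536 / 1.05100 = 1.023178
After-tax real rate = 1.023178 − 1 → 232 basis points.

232 basis points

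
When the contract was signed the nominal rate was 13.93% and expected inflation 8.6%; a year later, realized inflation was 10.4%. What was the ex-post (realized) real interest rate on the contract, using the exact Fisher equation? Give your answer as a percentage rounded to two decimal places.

Ex-post: (1 + 0.1393)/(1 + 0.1040) − 1 = 3.1975%
So the realized real rate is 3.20%.

3.20%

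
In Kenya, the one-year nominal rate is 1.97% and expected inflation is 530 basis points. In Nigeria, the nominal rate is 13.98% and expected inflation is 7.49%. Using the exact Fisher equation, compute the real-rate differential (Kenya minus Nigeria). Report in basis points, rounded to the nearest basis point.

-920 basis points

Kenya: (1 + 0.0197)/(1 + 0.0530) − 1 = -3.1624%
Nigeria: (1 + 0.1398)/(1 + 0.0749) − 1 = 6.0378%
Differential = -3.1624% − 6.0378% = -9.2002% → -920 basis points.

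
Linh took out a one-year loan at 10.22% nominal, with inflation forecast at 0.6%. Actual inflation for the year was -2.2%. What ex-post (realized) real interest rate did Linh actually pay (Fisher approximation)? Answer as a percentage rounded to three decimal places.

12.420%

Ex-post: 10.22% − (-2.2%) = 12.420%
So the realized real rate is 12.420%.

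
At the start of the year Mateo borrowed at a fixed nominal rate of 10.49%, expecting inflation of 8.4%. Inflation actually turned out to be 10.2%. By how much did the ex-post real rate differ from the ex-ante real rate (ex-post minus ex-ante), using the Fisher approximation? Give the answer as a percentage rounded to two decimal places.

-1.80%

Ex-ante: 10.49% − 8.4% = 2.090%
Ex-post: 10.49% − 10.2% = 0.290%
Difference (ex-post − ex-ante) = -1.8000% → -1.80%.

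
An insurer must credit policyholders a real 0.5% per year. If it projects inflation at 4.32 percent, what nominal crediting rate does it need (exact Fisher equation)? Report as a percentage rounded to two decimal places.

(1 + i) = (1 + r)(1 + π) = 1.00500 × 1.04320 = 1.048416
i = 1.048416 − 1, so the required nominal rate is 4.84%.

4.84%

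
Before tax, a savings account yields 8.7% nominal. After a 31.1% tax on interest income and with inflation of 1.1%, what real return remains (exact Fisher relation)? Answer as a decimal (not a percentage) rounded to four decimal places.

After-tax nominal return = 8.7% × (1 − 0.311) = 5.9943%.
1 + r = 1.059943 / 1.01100 = 1.048410
After-tax real rate = 1.048410 − 1 → 0.0484.

0.0484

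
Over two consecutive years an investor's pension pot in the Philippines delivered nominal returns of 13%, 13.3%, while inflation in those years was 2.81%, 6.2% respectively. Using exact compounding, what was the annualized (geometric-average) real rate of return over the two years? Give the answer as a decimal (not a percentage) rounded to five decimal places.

Compound the nominal returns: 1.1300 × 1.1330 = 1.280290000.
Compound inflation: 1.0281 × 1.0620 = 1.091842200.
Deflate: 1.280290000 / 1.091842200 = 1.172596187.
Annualized real rate = 1.172596187^(1/2) − 1 = 8.28648% → 0.08286.

0.08286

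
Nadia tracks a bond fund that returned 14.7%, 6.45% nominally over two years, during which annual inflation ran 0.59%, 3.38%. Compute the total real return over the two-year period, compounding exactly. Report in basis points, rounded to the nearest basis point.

Nominal growth factor = 1.1470 × 1.0645 = 1.220982
Price-level growth factor = 1.0059 × 1.0338 = 1.039899
Real growth factor = 1.220982 / 1.039899 = 1.174134
Total real return = 1.174134 − 1 → 1741 basis points.

1741 basis points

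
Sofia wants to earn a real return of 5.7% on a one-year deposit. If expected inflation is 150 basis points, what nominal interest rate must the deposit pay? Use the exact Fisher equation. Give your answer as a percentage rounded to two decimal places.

(1 + i) = (1 + r)(1 + π) = 1.05700 × 1.01500 = 1.072855
i = 1.072855 − 1, so the required nominal rate is 7.29%.

7.29%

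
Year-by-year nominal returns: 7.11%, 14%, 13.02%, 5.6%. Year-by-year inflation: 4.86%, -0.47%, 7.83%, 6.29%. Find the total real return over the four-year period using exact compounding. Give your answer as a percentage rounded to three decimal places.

Nominal growth factor = 1.0711 × 1.1400 × 1.1302 × 1.0560 = 1.457317
Price-level growth factor = 1.0486 × 0.9953 × 1.0783 × 1.0629 = 1.196178
Real growth factor = 1.457317 / 1.196178 = 1.218311
Total real return = 1.218311 − 1 → 21.831%.

21.831%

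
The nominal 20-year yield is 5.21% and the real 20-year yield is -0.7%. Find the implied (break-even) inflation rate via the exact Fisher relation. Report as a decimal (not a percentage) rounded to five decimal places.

0.05952

(1 + π) = (1 + i)/(1 + r) = 1.05210 / 0.99300 = 1.059517
Break-even inflation = 1.059517 − 1 → 0.05952.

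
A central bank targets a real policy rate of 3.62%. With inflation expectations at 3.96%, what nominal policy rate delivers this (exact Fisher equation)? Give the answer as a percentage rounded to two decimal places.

(1 + i) = (1 + r)(1 + π) = 1.03620 × 1.03960 = 1.07723352
i = 1.07723352 − 1, so the required nominal rate is 7.72%.

7.72%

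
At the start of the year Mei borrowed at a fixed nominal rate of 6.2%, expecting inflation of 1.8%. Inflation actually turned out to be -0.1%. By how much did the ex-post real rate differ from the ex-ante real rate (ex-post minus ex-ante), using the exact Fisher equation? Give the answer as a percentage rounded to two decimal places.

1.98%

Ex-ante: (1 + 0.0620)/(1 + 0.0180) − 1 = 4.3222%
Ex-post: (1 + 0.0620)/(1 − 0.0010) − 1 = 6.3063%
Difference (ex-post − ex-ante) = 1.9841% → 1.98%.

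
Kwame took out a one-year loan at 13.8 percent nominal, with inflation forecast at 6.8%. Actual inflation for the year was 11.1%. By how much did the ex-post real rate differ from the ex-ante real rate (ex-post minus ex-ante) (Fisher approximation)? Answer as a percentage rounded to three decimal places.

-4.300%

Ex-ante: 13.8% − 6.8% = 7.000%
Ex-post: 13.8% − 11.1% = 2.700%
Difference (ex-post − ex-ante) = -4.3000% → -4.300%.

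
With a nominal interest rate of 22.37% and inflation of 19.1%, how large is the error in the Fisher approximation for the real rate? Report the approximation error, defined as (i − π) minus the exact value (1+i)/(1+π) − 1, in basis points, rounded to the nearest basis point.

52 basis points

Approximate: r ≈ 22.370% − 19.100% = 3.2700%
Exact: (1 + 0.2237)/(1 + 0.1910) − 1 = 2.7456%
Error = 3.2700% − 2.7456% = 0.5244% → 52 basis points.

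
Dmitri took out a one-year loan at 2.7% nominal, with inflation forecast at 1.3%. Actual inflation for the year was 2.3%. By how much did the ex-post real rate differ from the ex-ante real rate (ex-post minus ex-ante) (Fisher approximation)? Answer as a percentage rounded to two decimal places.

Ex-ante: 2.7% − 1.3% = 1.400%
Ex-post: 2.7% − 2.3% = 0.400%
Difference (ex-post − ex-ante) = -1.0000% → -1.00%.

-1.00%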